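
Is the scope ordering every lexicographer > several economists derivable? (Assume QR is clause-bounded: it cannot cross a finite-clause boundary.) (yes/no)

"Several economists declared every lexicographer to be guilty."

Yes

*every lexicographer* is the subject of an ECM infinitive — the infinitival complement of an ECM verb is not a scope island, so *every lexicographer* can raise into the matrix clause.
Nothing blocks QR of the lower DP to a position above the higher one, so inverse scope is available.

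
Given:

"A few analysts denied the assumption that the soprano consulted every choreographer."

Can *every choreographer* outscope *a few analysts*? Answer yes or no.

No

*every choreographer* occurs within the complex NP *the assumption that the soprano consulted every choreographer*.
Since the clause is the complement of a nominal head, the CNPC blocks scope extraction.
So *every choreographer* cannot raise high enough to outscope *a few analysts*; only the surface ordering *a few analysts* > *every choreographer* is available.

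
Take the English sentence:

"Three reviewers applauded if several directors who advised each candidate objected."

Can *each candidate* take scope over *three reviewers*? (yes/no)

No

The target quantifier *each candidate* is part of the relative clause *who advised each candidate*, which is itself inside the adjunct *if several directors who advised each candidate objected*.
Nested islands: the RC island is itself inside an adjunct island, so wide scope is doubly excluded.
There is no licit LF on which *each candidate* c-commands *three reviewers*.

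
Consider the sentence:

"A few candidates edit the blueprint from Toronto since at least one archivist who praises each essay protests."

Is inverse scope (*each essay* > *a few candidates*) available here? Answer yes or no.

No

*each essay* sits inside the relative clause *who praises each essay*, which is itself inside the adjunct *since at least one archivist who praises each essay protests*.
The quantifier would have to escape first the RC and then the adjunct — two independent island violations.
There is no licit LF on which *each essay* c-commands *a few candidates*.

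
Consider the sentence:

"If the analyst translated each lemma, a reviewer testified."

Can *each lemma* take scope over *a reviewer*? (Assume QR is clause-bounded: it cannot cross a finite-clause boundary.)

*each lemma* sits inside the adjunct clause *if the analyst translated each lemma*.
Since the clause is an adjunct (not a complement), the Adjunct Condition blocks QR across its edge.
*each lemma* is confined to the island and cannot take scope over *a reviewer*.

No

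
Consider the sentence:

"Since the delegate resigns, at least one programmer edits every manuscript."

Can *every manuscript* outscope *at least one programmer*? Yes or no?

*every manuscript* is a matrix argument; the adjunct is an island but the target quantifier is outside it.
With no island boundary between them, the object can take inverse scope over the subject via ordinary QR within the clause.

Yes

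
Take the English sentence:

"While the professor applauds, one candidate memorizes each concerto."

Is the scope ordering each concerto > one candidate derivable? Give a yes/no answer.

Yes

Neither queried DP is inside the adjunct, so the adjunct-island constraint does not apply.
Nothing blocks QR of the lower DP to a position above the higher one, so inverse scope is available.
The sentence is scopally ambiguous between *one candidate* > *each concerto* and *each concerto* > *one candidate*.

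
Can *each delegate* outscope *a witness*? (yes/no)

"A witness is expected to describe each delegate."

The matrix predicate is a raising verb, whose infinitival complement is not a scope island — *each delegate* can QR into the matrix clause.
Since no island is crossed, the inverse ordering is licensed alongside surface scope.
Both orderings are possible: *a witness* > *each delegate* and *each delegate* > *a witness*.

Yes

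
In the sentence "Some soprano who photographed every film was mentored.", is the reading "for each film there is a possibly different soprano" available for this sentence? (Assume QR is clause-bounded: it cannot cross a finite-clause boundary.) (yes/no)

No

This is the *every film* > *some soprano* reading.
*every film* is embedded in the relative clause *who photographed every film*.
QR out of a relative clause is ruled out by the relative-clause island constraint.
*every film* is confined to the island and cannot take scope over *some soprano*.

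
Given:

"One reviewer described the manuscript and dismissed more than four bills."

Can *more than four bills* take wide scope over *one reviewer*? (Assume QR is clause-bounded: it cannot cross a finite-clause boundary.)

No

*more than four bills* sits inside one conjunct of the coordinate structure (*dismissed more than four bills*).
The Coordinate Structure Constraint blocks movement (including QR) out of a single conjunct.
Hence only narrow scope for *more than four bills* (under *one reviewer*) survives.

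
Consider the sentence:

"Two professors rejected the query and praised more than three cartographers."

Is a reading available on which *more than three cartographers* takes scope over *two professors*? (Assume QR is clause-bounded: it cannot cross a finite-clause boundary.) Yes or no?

No

Structurally, *more than three cartographers* is inside one conjunct of the coordinate structure (*praised more than three cartographers*).
Asymmetric QR out of one conjunct violates the Coordinate Structure Constraint.
There is no licit LF on which *more than three cartographers* c-commands *two professors*.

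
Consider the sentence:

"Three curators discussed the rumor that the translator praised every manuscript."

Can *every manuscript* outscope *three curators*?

No

Structurally, *every manuscript* is inside the complex NP *the rumor that the translator praised every manuscript*.
Since the clause is the complement of a nominal head, the CNPC blocks scope extraction.
*every manuscript* is confined to the island and cannot take scope over *three curators*.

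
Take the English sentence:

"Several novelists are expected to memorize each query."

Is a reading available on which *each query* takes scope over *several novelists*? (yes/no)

Yes

*each query* is inside a raising infinitive, which is transparent to QR (no CP barrier), so it behaves as a matrix argument.
With no island boundary between them, the object can take inverse scope over the subject via ordinary QR within the clause.
So *each query* > *several novelists* is among the available readings.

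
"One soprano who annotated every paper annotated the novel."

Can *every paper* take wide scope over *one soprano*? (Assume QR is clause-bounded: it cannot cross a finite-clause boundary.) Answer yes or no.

No

Structurally, *every paper* is inside the relative clause *who annotated every paper*.
Relative clauses block scope extraction: QR cannot target a position outside the modified NP.
So *every paper* cannot raise high enough to outscope *one soprano*; only the surface ordering *one soprano* > *every paper* is available.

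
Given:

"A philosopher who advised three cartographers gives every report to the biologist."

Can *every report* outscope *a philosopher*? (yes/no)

Yes

The RC *who advised three cartographers* is an island, but *every report* is not inside it — it is the matrix object, a clausemate of *a philosopher*.
With no island boundary between them, the object can take inverse scope over the subject via ordinary QR within the clause.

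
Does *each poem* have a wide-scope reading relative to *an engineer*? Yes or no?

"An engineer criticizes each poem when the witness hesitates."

Although there is an adjunct clause, *each poem* is in the main clause, not inside the adjunct.
Since no island is crossed, the inverse ordering is licensed alongside surface scope.

Yes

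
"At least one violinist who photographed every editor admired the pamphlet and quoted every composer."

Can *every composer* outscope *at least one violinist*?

*every composer* occurs within one conjunct of the coordinate structure (*quoted every composer*).
The Coordinate Structure Constraint blocks movement (including QR) out of a single conjunct.
So *every composer* cannot raise to a position above *at least one violinist*.
(Only the surface reading survives: one fixed violinist with respect to all the relevant composers.)

No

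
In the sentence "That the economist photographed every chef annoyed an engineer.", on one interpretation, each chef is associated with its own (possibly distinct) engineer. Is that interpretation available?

No

That reading corresponds to *every chef* > *an engineer*.
The target quantifier *every chef* is part of the sentential subject *that the economist photographed every chef*.
The subject-island constraint blocks QR out of a clausal subject.
*every chef* is confined to the island and cannot take scope over *an engineer*.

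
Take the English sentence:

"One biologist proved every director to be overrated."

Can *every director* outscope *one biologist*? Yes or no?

*every director* is an ECM subject; ECM complements are not islands, and the embedded quantifier may take matrix scope.
Since no island is crossed, the inverse ordering is licensed alongside surface scope.

Yes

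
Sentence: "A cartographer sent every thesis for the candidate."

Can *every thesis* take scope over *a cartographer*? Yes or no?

Yes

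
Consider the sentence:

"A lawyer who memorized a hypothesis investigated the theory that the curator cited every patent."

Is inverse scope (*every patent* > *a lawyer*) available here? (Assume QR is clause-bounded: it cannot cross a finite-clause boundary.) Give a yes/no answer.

Structurally, *every patent* is inside the complex NP *the theory that the curator cited every patent*.
The Complex NP Constraint bars QR out of the complement clause of a noun.
So *every patent* cannot raise to a position above *a lawyer*.

No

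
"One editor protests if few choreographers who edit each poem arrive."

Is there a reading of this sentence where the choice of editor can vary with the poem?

No

The paraphrase describes the scope ordering *each poem* > *one editor*.
The target quantifier *each poem* is part of the relative clause *who edit each poem*, which is itself inside the adjunct *if few choreographers who edit each poem arrive*.
Nested islands: the RC island is itself inside an adjunct island, so wide scope is doubly excluded.
So the wide-scope reading for *each poem* is blocked.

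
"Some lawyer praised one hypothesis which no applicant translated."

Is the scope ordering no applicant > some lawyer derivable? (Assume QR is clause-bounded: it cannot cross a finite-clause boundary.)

The DP *no applicant* is contained in the relative clause *which no applicant translated* modifying *one hypothesis*.
A relative clause is a scope island — quantifier raising cannot cross its boundary.
So the wide-scope reading for *no applicant* is blocked.

No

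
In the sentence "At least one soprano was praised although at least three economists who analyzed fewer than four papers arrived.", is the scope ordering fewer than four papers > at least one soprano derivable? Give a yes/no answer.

No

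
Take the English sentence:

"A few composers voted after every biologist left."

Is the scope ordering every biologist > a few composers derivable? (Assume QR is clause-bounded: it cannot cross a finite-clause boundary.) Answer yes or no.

*every biologist* sits inside the adjunct clause *after every biologist left*.
Adverbial clauses are not L-marked, so they are barriers for QR — the quantifier cannot escape the adjunct.
So the wide-scope reading for *every biologist* is blocked.

No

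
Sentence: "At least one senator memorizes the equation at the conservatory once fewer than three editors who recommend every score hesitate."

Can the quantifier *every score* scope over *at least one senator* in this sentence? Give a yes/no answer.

No

*every score* occurs within the relative clause *who recommend every score*, which is itself inside the adjunct *once fewer than three editors who recommend every score hesitate*.
The quantifier would have to escape first the RC and then the adjunct — two independent island violations.
The inverse ordering *every score* > *at least one senator* is therefore underivable.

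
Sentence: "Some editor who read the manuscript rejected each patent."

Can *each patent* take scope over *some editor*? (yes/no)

Yes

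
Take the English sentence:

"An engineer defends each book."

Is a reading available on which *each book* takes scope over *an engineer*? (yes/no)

*an engineer* and *each book* are co-arguments of the matrix verb, with nothing but a clause-internal boundary between them.
QR within a single clause is free, so the lower quantifier may take scope over the higher one.

Yes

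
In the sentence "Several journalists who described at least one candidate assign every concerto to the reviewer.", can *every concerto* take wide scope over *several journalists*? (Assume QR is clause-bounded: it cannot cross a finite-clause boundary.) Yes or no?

*every concerto* is a matrix argument; only *several journalists* is modified by the relative clause *who described at least one candidate*, so the RC island is irrelevant to the target quantifier.
Since no island is crossed, the inverse ordering is licensed alongside surface scope.

Yes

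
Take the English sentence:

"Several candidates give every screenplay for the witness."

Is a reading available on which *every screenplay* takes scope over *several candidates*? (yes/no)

Yes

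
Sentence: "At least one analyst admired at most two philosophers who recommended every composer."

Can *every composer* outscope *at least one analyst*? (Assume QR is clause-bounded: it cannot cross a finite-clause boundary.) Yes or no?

Structurally, *every composer* is inside the relative clause *who recommended every composer* modifying *at most two philosophers*.
A relative clause is a scope island — quantifier raising cannot cross its boundary.
There is no licit LF on which *every composer* c-commands *at least one analyst*.
(Only the surface reading survives: one fixed analyst with respect to all the relevant composers.)

No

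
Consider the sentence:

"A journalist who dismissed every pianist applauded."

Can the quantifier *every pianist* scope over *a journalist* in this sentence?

No

*every pianist* occurs within the relative clause *who dismissed every pianist*.
Quantifiers inside a relative clause are trapped there; the RC boundary blocks QR.
So *every pianist* cannot raise to a position above *a journalist*.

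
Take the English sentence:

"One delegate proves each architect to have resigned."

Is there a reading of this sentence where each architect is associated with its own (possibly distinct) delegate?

This is the *each architect* > *one delegate* reading.
The ECM infinitive is scope-transparent — *each architect* is free to raise above *one delegate*.
QR within a single clause is free, so the lower quantifier may take scope over the higher one.

Yes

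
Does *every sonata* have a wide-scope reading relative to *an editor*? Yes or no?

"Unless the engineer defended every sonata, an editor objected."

The target quantifier *every sonata* is part of the adjunct clause *unless the engineer defended every sonata*.
Adjunct clauses are scope islands: a quantifier inside an adjunct cannot raise into the matrix clause.
The ordering *every sonata* > *an editor* is therefore underivable.

No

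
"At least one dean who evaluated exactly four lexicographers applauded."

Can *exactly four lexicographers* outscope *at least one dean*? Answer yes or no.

*exactly four lexicographers* is embedded in the relative clause *who evaluated exactly four lexicographers*.
Quantifiers inside a relative clause are trapped there; the RC boundary blocks QR.
So *exactly four lexicographers* cannot raise high enough to outscope *at least one dean*; only the surface ordering *at least one dean* > *exactly four lexicographers* is available.
(Only the surface reading survives: one fixed dean with respect to all the relevant lexicographers.)

No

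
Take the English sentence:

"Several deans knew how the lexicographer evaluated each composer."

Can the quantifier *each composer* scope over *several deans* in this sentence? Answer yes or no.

No

The DP *each composer* is contained in the embedded question *how the lexicographer evaluated each composer*.
Embedded wh-clauses are opaque for QR, so the quantifier stays inside the question.
There is no licit LF on which *each composer* c-commands *several deans*.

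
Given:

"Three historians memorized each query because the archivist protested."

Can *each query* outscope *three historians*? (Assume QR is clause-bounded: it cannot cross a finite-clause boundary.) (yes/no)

Yes

The adjunct clause does not contain *each query*, which is the matrix object.
No island intervenes, so both surface and inverse scope are derivable.
The sentence is scopally ambiguous between *three historians* > *each query* and *each query* > *three historians*.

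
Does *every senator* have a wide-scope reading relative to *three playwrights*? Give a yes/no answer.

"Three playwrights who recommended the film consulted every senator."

Although the sentence contains a relative clause (*who recommended the film*), *every senator* is outside it, in the matrix VP.
QR within a single clause is free, so the lower quantifier may take scope over the higher one.
The sentence is scopally ambiguous between *three playwrights* > *every senator* and *every senator* > *three playwrights*.

Yes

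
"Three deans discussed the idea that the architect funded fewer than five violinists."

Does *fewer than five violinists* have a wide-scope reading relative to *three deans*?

No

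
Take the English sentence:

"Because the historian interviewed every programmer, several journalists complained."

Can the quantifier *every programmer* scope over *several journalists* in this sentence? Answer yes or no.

No

Structurally, *every programmer* is inside the adjunct clause *because the historian interviewed every programmer*.
Adjuncts are opaque for quantifier raising; a quantifier in an adjunct stays inside it.
There is no licit LF on which *every programmer* c-commands *several journalists*.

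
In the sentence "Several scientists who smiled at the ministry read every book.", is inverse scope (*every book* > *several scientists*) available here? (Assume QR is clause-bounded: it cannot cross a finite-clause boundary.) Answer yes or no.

*every book* is a matrix argument; only *several scientists* is modified by the relative clause *who smiled at the ministry*, so the RC island is irrelevant to the target quantifier.
QR within a single clause is free, so the lower quantifier may take scope over the higher one.

Yes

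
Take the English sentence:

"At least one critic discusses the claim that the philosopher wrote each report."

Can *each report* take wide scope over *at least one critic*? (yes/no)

The target quantifier *each report* is part of the complex NP *the claim that the philosopher wrote each report*.
Since the clause is the complement of a nominal head, the CNPC blocks scope extraction.
The inverse ordering *each report* > *at least one critic* is therefore underivable.

No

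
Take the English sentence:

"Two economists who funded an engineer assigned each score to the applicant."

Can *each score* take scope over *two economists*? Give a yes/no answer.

Yes

*each score* is a matrix argument; only *two economists* is modified by the relative clause *who funded an engineer*, so the RC island is irrelevant to the target quantifier.
QR within a single clause is free, so the lower quantifier may take scope over the higher one.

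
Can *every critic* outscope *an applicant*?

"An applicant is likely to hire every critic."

*every critic* is the object of the infinitival complement of a raising predicate; raising infinitives are transparent for QR, so the two DPs are in effect clausemates.
Since no island is crossed, the inverse ordering is licensed alongside surface scope.
Both orderings are possible: *an applicant* > *every critic* and *every critic* > *an applicant*.

Yes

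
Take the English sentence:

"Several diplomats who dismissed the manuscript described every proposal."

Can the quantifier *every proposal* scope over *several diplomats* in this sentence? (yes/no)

Yes

*every proposal* is a matrix argument; only *several diplomats* is modified by the relative clause *who dismissed the manuscript*, so the RC island is irrelevant to the target quantifier.
Ordinary QR to a clause-peripheral position gives the wide-scope LF for the lower DP.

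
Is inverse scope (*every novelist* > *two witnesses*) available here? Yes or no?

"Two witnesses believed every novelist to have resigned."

Yes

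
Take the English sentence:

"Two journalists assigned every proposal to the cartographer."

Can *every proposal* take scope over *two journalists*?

*every proposal* is the matrix object and *two journalists* the matrix subject; the two are clausemates.
Clause-internal QR can adjoin the lower DP above the subject, yielding the inverse reading.

Yes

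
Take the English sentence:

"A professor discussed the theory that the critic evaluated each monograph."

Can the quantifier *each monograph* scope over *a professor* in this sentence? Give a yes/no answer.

*each monograph* is embedded in the complex NP *the theory that the critic evaluated each monograph*.
Since the clause is the complement of a nominal head, the CNPC blocks scope extraction.
Hence only narrow scope for *each monograph* (under *a professor*) survives.

No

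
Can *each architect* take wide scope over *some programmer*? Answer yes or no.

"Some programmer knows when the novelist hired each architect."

No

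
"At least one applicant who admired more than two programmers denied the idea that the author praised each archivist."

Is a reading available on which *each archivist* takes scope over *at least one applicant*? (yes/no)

*each archivist* is embedded in the complex NP *the idea that the author praised each archivist*.
The complex NP is opaque for QR — the quantifier is frozen inside the noun's complement.
*each archivist* is confined to the island and cannot take scope over *at least one applicant*.

No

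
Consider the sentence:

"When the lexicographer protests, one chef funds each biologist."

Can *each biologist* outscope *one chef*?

Neither queried DP is inside the adjunct, so the adjunct-island constraint does not apply.
Ordinary QR to a clause-peripheral position gives the wide-scope LF for the lower DP.
The sentence is scopally ambiguous between *one chef* > *each biologist* and *each biologist* > *one chef*.

Yes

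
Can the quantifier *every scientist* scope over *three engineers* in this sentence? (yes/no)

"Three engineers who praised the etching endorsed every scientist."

Yes

Although the sentence contains a relative clause (*who praised the etching*), *every scientist* is outside it, in the matrix VP.
With no island boundary between them, the object can take inverse scope over the subject via ordinary QR within the clause.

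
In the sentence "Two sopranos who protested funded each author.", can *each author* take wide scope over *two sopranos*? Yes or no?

The relative clause *who protested* modifies *two sopranos*, but *each author* is not inside that relative clause — it is an argument of the matrix verb.
With no island boundary between them, the object can take inverse scope over the subject via ordinary QR within the clause.
Both orderings are possible: *two sopranos* > *each author* and *each author* > *two sopranos*.

Yes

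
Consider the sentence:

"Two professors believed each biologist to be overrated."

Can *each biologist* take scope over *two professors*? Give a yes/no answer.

Yes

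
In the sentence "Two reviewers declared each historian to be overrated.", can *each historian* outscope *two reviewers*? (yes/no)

Yes

*each historian* is an ECM subject; ECM complements are not islands, and the embedded quantifier may take matrix scope.
No island intervenes, so both surface and inverse scope are derivable.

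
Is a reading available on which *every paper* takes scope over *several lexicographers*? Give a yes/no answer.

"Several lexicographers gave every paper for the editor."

Yes

*every paper* is the matrix object and *several lexicographers* the matrix subject; the two are clausemates.
No island intervenes, so both surface and inverse scope are derivable.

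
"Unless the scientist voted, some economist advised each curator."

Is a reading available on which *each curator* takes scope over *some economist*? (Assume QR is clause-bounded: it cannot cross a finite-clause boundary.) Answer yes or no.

*each curator* is a matrix argument; the adjunct is an island but the target quantifier is outside it.
Clause-internal QR can adjoin the lower DP above the subject, yielding the inverse reading.
The sentence is scopally ambiguous between *some economist* > *each curator* and *each curator* > *some economist*.

Yes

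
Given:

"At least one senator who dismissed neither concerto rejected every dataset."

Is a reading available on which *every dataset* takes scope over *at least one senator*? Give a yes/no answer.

Although the sentence contains a relative clause (*who dismissed neither concerto*), *every dataset* is outside it, in the matrix VP.
Ordinary QR to a clause-peripheral position gives the wide-scope LF for the lower DP.
The sentence is scopally ambiguous between *at least one senator* > *every dataset* and *every dataset* > *at least one senator*.

Yes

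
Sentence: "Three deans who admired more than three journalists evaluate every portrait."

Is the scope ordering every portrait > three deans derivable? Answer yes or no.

*every portrait* is a matrix argument; only *three deans* is modified by the relative clause *who admired more than three journalists*, so the RC island is irrelevant to the target quantifier.
Nothing blocks QR of the lower DP to a position above the higher one, so inverse scope is available.

Yes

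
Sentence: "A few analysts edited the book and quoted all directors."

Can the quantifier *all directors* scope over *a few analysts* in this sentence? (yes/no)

*all directors* is embedded in one conjunct of the coordinate structure (*quoted all directors*).
Coordinate structures are islands for non-across-the-board movement, QR included.
Hence only narrow scope for *all directors* (under *a few analysts*) survives.

No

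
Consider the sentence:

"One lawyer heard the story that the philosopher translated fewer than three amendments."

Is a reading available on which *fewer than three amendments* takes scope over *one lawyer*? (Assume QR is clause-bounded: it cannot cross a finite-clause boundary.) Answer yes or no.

No

*fewer than three amendments* is embedded in the complex NP *the story that the philosopher translated fewer than three amendments*.
A that-clause complement to a noun is an island; QR cannot cross the NP boundary.
*fewer than three amendments* is confined to the island and cannot take scope over *one lawyer*.
(Only the surface reading survives: one fixed lawyer with respect to all the relevant amendments.)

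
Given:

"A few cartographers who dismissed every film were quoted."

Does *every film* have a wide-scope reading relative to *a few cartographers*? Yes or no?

*every film* occurs within the relative clause *who dismissed every film*.
QR out of a relative clause is ruled out by the relative-clause island constraint.
*every film* is confined to the island and cannot take scope over *a few cartographers*.

No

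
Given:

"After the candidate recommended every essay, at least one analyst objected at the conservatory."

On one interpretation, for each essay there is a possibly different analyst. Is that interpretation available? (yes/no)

No

The paraphrase describes the scope ordering *every essay* > *at least one analyst*.
The DP *every essay* is contained in the adjunct clause *after the candidate recommended every essay*.
The adjunct-island constraint bars QR out of an adverbial clause.
The ordering *every essay* > *at least one analyst* is therefore underivable.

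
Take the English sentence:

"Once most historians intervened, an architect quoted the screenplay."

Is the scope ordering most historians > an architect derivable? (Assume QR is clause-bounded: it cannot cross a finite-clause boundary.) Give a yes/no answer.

*most historians* occurs within the adjunct clause *once most historians intervened*.
The adjunct-island constraint bars QR out of an adverbial clause.
So *most historians* cannot raise to a position above *an architect*.

No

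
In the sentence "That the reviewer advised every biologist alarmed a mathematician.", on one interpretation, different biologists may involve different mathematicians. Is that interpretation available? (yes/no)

This is the *every biologist* > *a mathematician* reading.
Structurally, *every biologist* is inside the sentential subject *that the reviewer advised every biologist*.
Sentential subjects are islands: a quantifier inside the subject clause cannot raise over the matrix predicate.
The ordering *every biologist* > *a mathematician* is therefore underivable.

No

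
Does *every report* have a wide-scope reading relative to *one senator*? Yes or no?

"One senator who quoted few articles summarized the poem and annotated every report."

*every report* is embedded in one conjunct of the coordinate structure (*annotated every report*).
The Coordinate Structure Constraint blocks movement (including QR) out of a single conjunct.
Hence only narrow scope for *every report* (under *one senator*) survives.

No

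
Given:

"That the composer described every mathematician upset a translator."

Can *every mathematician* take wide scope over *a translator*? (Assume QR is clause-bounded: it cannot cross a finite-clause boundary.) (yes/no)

No

*every mathematician* occurs within the sentential subject *that the composer described every mathematician*.
Clausal subjects are scope islands; QR from inside the subject into the matrix is barred.
*every mathematician* > *a translator* would require crossing that boundary, which is illicit.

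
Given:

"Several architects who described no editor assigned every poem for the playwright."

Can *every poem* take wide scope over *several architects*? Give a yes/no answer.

The RC *who described no editor* is an island, but *every poem* is not inside it — it is the matrix object, a clausemate of *several architects*.
Nothing blocks QR of the lower DP to a position above the higher one, so inverse scope is available.

Yes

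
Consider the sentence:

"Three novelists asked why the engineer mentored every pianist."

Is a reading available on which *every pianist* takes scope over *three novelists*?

No

*every pianist* occurs within the embedded question *why the engineer mentored every pianist*.
An indirect question is a wh-island; the filled [Spec,CP] blocks QR across the CP edge.
So *every pianist* cannot raise high enough to outscope *three novelists*; only the surface ordering *three novelists* > *every pianist* is available.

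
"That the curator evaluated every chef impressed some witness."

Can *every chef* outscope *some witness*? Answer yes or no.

No

*every chef* occurs within the sentential subject *that the curator evaluated every chef*.
Clausal subjects are scope islands; QR from inside the subject into the matrix is barred.
So *every chef* cannot raise to a position above *some witness*.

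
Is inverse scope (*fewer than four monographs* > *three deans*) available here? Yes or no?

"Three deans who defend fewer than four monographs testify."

No

The DP *fewer than four monographs* is contained in the relative clause *who defend fewer than four monographs*.
Relative clauses are scope islands: a quantifier cannot QR out of a relative clause to take scope in the matrix clause.
*fewer than four monographs* > *three deans* would require crossing that boundary, which is illicit.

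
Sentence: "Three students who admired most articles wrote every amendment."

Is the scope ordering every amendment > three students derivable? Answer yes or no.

*every amendment* is a matrix argument; only *three students* is modified by the relative clause *who admired most articles*, so the RC island is irrelevant to the target quantifier.
With no island boundary between them, the object can take inverse scope over the subject via ordinary QR within the clause.
Both orderings are possible: *three students* > *every amendment* and *every amendment* > *three students*.

Yes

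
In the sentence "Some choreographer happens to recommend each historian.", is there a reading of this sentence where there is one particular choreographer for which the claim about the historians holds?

That reading corresponds to *some choreographer* > *each historian*.
That is the surface-scope ordering, which is always one of the available readings — island constraints only ever restrict inverse scope.

Yes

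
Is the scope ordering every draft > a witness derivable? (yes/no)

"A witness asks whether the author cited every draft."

*every draft* occurs within the embedded question *whether the author cited every draft*.
An indirect question is a wh-island; the filled [Spec,CP] blocks QR across the CP edge.
*every draft* > *a witness* would require crossing that boundary, which is illicit.

No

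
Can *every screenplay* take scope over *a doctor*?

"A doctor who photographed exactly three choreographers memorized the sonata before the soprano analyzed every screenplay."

No

*every screenplay* is embedded in the adjunct clause *before the soprano analyzed every screenplay*.
Adverbial clauses are not L-marked, so they are barriers for QR — the quantifier cannot escape the adjunct.
The inverse ordering *every screenplay* > *a doctor* is therefore underivable.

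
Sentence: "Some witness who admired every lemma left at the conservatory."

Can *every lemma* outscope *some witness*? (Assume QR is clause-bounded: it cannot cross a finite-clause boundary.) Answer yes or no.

The target quantifier *every lemma* is part of the relative clause *who admired every lemma*.
QR out of a relative clause is ruled out by the relative-clause island constraint.
Hence only narrow scope for *every lemma* (under *some witness*) survives.

No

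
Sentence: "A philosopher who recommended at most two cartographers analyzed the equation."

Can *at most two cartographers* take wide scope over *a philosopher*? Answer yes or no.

*at most two cartographers* sits inside the relative clause *who recommended at most two cartographers*.
Relative clauses are scope islands: a quantifier cannot QR out of a relative clause to take scope in the matrix clause.
There is no licit LF on which *at most two cartographers* c-commands *a philosopher*.

No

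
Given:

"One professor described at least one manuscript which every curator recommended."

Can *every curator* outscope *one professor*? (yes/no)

Structurally, *every curator* is inside the relative clause *which every curator recommended* modifying *at least one manuscript*.
Quantifiers inside a relative clause are trapped there; the RC boundary blocks QR.
The inverse ordering *every curator* > *one professor* is therefore underivable.

No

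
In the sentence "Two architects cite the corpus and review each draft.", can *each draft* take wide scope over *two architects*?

*each draft* sits inside one conjunct of the coordinate structure (*review each draft*).
A quantifier cannot raise out of one conjunct of a coordination across the whole coordinate structure — the CSC applies to QR.
*each draft* > *two architects* would require crossing that boundary, which is illicit.

No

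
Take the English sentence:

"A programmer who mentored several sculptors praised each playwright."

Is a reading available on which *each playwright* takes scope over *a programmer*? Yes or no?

Yes

*each playwright* sits in the matrix clause, not in the relative clause on *a programmer*.
Nothing blocks QR of the lower DP to a position above the higher one, so inverse scope is available.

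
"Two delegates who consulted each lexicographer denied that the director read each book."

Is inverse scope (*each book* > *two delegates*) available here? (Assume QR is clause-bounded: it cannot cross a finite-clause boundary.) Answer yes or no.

*each book* occurs within the finite complement clause *that the director read each book*.
Given the clause-boundedness assumption, QR cannot cross the finite CP into the matrix.
There is no licit LF on which *each book* c-commands *two delegates*.

No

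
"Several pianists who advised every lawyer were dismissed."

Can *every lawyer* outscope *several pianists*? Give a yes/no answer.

*every lawyer* occurs within the relative clause *who advised every lawyer*.
Relative clauses block scope extraction: QR cannot target a position outside the modified NP.
*every lawyer* is confined to the island and cannot take scope over *several pianists*.

No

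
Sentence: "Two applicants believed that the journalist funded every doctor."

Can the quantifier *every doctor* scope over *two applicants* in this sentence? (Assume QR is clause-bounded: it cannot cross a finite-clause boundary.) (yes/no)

*every doctor* is embedded in the finite complement clause *that the journalist funded every doctor*.
Given the clause-boundedness assumption, QR cannot cross the finite CP into the matrix.
Hence only narrow scope for *every doctor* (under *two applicants*) survives.

No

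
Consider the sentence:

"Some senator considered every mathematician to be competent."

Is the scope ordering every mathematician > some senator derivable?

The ECM infinitive is scope-transparent — *every mathematician* is free to raise above *some senator*.
Nothing blocks QR of the lower DP to a position above the higher one, so inverse scope is available.

Yes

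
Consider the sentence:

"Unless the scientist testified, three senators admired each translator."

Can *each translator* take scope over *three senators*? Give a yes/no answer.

The adjunct island is irrelevant here — *each translator* and *three senators* are both in the matrix clause.
Nothing blocks QR of the lower DP to a position above the higher one, so inverse scope is available.
So *each translator* > *three senators* is among the available readings.

Yes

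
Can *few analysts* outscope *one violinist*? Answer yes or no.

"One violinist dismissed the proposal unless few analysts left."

No

*few analysts* sits inside the adjunct clause *unless few analysts left*.
Adjuncts are opaque for quantifier raising; a quantifier in an adjunct stays inside it.
*few analysts* is confined to the island and cannot take scope over *one violinist*.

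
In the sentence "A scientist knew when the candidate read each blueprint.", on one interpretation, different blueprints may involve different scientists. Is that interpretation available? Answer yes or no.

No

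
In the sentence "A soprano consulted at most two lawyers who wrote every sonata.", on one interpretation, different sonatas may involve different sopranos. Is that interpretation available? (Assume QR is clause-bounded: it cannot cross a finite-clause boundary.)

The described interpretation is the *every sonata* > *a soprano* scoping.
The target quantifier *every sonata* is part of the relative clause *who wrote every sonata* modifying *at most two lawyers*.
The relative clause forms an island for QR, so the quantifier is confined to the head noun's restrictor.
So *every sonata* cannot raise to a position above *a soprano*.

No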